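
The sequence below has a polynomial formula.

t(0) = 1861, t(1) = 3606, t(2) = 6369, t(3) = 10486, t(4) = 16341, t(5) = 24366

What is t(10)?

115521

First differences: 1745, 2763, 4117, 5855, 8025
Second differences: 1018, 1354, 1738, 2170
Third differences: 336, 384, 432
Fourth differences: 48, 48
Constant fourth difference = 48, so extend:
432 + 48 = 480;  2170 + 480 = 2650;  8025 + 2650 = 10675;  24366 + 10675 = 35041
480 + 48 = 528;  2650 + 528 = 3178;  10675 + 3178 = 13853;  35041 + 13853 = 48894
528 + 48 = 576;  3178 + 576 = 3754;  13853 + 3754 = 17607;  48894 + 17607 = 66501
576 + 48 = 624;  3754 + 624 = 4378;  17607 + 4378 = 21985;  66501 + 21985 = 88486
624 + 48 = 672;  4378 + 672 = 5050;  21985 + 5050 = 27035;  88486 + 27035 = 115521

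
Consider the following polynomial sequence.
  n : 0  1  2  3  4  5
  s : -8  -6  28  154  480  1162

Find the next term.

2404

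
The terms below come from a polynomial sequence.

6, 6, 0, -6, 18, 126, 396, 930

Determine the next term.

Δ: 0  -6  -6  24  108  270  534
Δ²: -6  0  30  84  162  264
Δ³: 6  30  54  78  102
Δ⁴: 24  24  24  24
Fourth differences constant at 24.
102 + 24 = 126;  264 + 126 = 390;  534 + 390 = 924;  930 + 924 = 1854

1854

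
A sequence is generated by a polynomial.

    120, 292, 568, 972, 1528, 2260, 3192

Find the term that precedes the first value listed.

First differences: 172, 276, 404, 556, 732, 932
Second differences: 104, 128, 152, 176, 200
Third differences: 24, 24, 24, 24
The third differences are constant at 24.
Work back: 104 − 24 = 80;  172 − 80 = 92;  120 − 92 = 28

28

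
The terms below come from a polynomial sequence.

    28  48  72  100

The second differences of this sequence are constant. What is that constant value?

D1: 20, 24, 28
D2: 4, 4

4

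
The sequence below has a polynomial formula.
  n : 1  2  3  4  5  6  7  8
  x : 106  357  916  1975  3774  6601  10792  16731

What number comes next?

24850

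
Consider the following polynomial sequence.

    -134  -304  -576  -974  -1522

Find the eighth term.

-170  -272  -398  -548
-102  -126  -150
-24  -24
Third differences constant at -24.
-150 − 24 = -174;  -548 − 174 = -722;  -1522 − 722 = -2244
-174 − 24 = -198;  -722 − 198 = -920;  -2244 − 920 = -3164
-198 − 24 = -222;  -920 − 222 = -1142;  -3164 − 1142 = -4306

-4306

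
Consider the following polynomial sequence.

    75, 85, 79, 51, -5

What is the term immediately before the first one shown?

55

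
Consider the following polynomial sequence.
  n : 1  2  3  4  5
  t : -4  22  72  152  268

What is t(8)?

D1: 26  50  80  116
D2: 24  30  36
D3: 6  6
The third differences are constant (6).
36 + 6 = 42;  116 + 42 = 158;  268 + 158 = 426
42 + 6 = 48;  158 + 48 = 206;  426 + 206 = 632
48 + 6 = 54;  206 + 54 = 260;  632 + 260 = 892

892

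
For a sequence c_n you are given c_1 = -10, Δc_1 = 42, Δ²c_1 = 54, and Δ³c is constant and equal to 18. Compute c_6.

920

Build the table forward from the leading diagonal:
D3: 18  18  18  18  18  18
D2: 54  72  90  108  126  144
D1: 42  96  168  258  366  492
c: -10  32  128  296  554  920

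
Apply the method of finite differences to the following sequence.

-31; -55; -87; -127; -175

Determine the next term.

D1: -24, -32, -40, -48
D2: -8, -8, -8
Second differences constant at -8.
-48 − 8 = -56;  -175 − 56 = -231

-231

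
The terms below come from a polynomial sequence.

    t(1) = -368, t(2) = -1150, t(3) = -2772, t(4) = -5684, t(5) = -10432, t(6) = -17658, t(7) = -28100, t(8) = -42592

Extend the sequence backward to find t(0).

-72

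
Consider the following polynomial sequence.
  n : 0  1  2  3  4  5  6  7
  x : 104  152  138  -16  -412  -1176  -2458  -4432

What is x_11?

Δ: 48  -14  -154  -396  -764  -1282  -1974
Δ²: -62  -140  -242  -368  -518  -692
Δ³: -78  -102  -126  -150  -174
Δ⁴: -24  -24  -24  -24
Constant fourth difference = -24, so extend:
-174 − 24 = -198;  -692 − 198 = -890;  -1974 − 890 = -2864;  -4432 − 2864 = -7296
-198 − 24 = -222;  -890 − 222 = -1112;  -2864 − 1112 = -3976;  -7296 − 3976 = -11272
-222 − 24 = -246;  -1112 − 246 = -1358;  -3976 − 1358 = -5334;  -11272 − 5334 = -16606
-246 − 24 = -270;  -1358 − 270 = -1628;  -5334 − 1628 = -6962;  -16606 − 6962 = -23568

-23568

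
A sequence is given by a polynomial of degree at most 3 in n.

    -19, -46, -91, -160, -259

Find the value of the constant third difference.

First differences: -27, -45, -69, -99
Second differences: -18, -24, -30
Third differences: -6, -6

-6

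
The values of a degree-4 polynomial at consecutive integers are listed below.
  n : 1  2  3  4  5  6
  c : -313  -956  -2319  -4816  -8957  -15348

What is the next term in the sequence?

-643, -1363, -2497, -4141, -6391
-720, -1134, -1644, -2250
-414, -510, -606
-96, -96
The fourth differences are constant (-96).
-606 − 96 = -702;  -2250 − 702 = -2952;  -6391 − 2952 = -9343;  -15348 − 9343 = -24691

-24691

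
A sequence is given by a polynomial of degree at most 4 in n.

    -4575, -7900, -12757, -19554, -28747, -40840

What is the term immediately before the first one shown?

-2422

D1: -3325, -4857, -6797, -9193, -12093
D2: -1532, -1940, -2396, -2900
D3: -408, -456, -504
D4: -48, -48
The fourth differences are constant at -48.
Work back: -408 + 48 = -360;  -1532 + 360 = -1172;  -3325 + 1172 = -2153;  -4575 + 2153 = -2422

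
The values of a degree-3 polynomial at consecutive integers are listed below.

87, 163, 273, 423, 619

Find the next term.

867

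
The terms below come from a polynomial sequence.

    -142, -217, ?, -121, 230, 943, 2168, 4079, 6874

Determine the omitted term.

Using the last 6 terms:
First differences: 351, 713, 1225, 1911, 2795
Second differences: 362, 512, 686, 884
Third differences: 150, 174, 198
Fourth differences: 24, 24
Constant fourth difference = 24.
Extend backward: 150 − 24 = 126;  362 − 126 = 236;  351 − 236 = 115;  -121 − 115 = -236

-236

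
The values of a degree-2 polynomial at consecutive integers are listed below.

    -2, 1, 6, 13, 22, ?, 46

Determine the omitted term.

33

Using the first 5 terms:
D1: 3  5  7  9
D2: 2  2  2
Constant second difference = 2.
Extend forward: 9 + 2 = 11;  22 + 11 = 33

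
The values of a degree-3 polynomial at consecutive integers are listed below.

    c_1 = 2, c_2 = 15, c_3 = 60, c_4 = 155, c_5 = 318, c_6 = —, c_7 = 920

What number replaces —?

567

Using the first 5 terms:
Δ: 13, 45, 95, 163
Δ²: 32, 50, 68
Δ³: 18, 18
Constant third difference = 18.
Extend forward: 68 + 18 = 86;  163 + 86 = 249;  318 + 249 = 567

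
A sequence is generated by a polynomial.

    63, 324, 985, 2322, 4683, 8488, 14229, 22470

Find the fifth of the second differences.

First differences: 261, 661, 1337, 2361, 3805, 5741, 8241
Second differences: 400, 676, 1024, 1444, 1936, 2500
Third differences: 276, 348, 420, 492, 564
Fourth differences: 72, 72, 72, 72

1936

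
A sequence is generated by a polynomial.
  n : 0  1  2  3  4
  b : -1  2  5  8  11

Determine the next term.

14

3 , 3 , 3 , 3
The first differences are constant (3).
11 + 3 = 14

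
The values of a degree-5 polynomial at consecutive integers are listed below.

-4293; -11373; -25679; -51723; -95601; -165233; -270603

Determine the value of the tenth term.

-936981

-7080  -14306  -26044  -43878  -69632  -105370
-7226  -11738  -17834  -25754  -35738
-4512  -6096  -7920  -9984
-1584  -1824  -2064
-240  -240
Constant fifth difference = -240, so extend:
-2064 − 240 = -2304;  -9984 − 2304 = -12288;  -35738 − 12288 = -48026;  -105370 − 48026 = -153396;  -270603 − 153396 = -423999
-2304 − 240 = -2544;  -12288 − 2544 = -14832;  -48026 − 14832 = -62858;  -153396 − 62858 = -216254;  -423999 − 216254 = -640253
-2544 − 240 = -2784;  -14832 − 2784 = -17616;  -62858 − 17616 = -80474;  -216254 − 80474 = -296728;  -640253 − 296728 = -936981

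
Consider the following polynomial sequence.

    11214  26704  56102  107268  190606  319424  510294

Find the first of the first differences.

15490

D1: 15490, 29398, 51166, 83338, 128818, 190870
D2: 13908, 21768, 32172, 45480, 62052
D3: 7860, 10404, 13308, 16572
D4: 2544, 2904, 3264
D5: 360, 360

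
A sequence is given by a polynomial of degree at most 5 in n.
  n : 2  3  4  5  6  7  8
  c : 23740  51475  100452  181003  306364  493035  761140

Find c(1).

9459

First differences: 27735, 48977, 80551, 125361, 186671, 268105
Second differences: 21242, 31574, 44810, 61310, 81434
Third differences: 10332, 13236, 16500, 20124
Fourth differences: 2904, 3264, 3624
Fifth differences: 360, 360
The fifth differences are constant at 360.
Work back: 2904 − 360 = 2544;  10332 − 2544 = 7788;  21242 − 7788 = 13454;  27735 − 13454 = 14281;  23740 − 14281 = 9459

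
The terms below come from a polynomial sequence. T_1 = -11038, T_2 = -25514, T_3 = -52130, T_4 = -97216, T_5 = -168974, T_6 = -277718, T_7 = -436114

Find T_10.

D1: -14476  -26616  -45086  -71758  -108744  -158396
D2: -12140  -18470  -26672  -36986  -49652
D3: -6330  -8202  -10314  -12666
D4: -1872  -2112  -2352
D5: -240  -240
Constant fifth difference = -240, so extend:
-2352 − 240 = -2592;  -12666 − 2592 = -15258;  -49652 − 15258 = -64910;  -158396 − 64910 = -223306;  -436114 − 223306 = -659420
-2592 − 240 = -2832;  -15258 − 2832 = -18090;  -64910 − 18090 = -83000;  -223306 − 83000 = -306306;  -659420 − 306306 = -965726
-2832 − 240 = -3072;  -18090 − 3072 = -21162;  -83000 − 21162 = -104162;  -306306 − 104162 = -410468;  -965726 − 410468 = -1376194

-1376194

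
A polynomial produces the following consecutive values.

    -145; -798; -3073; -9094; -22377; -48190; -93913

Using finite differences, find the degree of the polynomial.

5

First differences: -653, -2275, -6021, -13283, -25813, -45723
Second differences: -1622, -3746, -7262, -12530, -19910
Third differences: -2124, -3516, -5268, -7380
Fourth differences: -1392, -1752, -2112
Fifth differences: -360, -360
The fifth differences are constant, so the polynomial has degree 5.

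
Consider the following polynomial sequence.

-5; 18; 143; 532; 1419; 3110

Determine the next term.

23, 125, 389, 887, 1691
102, 264, 498, 804
162, 234, 306
72, 72
Fourth differences constant at 72.
306 + 72 = 378;  804 + 378 = 1182;  1691 + 1182 = 2873;  3110 + 2873 = 5983

5983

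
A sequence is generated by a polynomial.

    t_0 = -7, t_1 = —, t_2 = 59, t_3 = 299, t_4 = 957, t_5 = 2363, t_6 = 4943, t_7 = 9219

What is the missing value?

Using the last 6 terms:
D1: 240, 658, 1406, 2580, 4276
D2: 418, 748, 1174, 1696
D3: 330, 426, 522
D4: 96, 96
Constant fourth difference = 96.
Extend backward: 330 − 96 = 234;  418 − 234 = 184;  240 − 184 = 56;  59 − 56 = 3

3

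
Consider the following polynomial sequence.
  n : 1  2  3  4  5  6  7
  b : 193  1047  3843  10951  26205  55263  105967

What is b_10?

506695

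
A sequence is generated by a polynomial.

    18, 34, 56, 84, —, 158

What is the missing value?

Using the first 4 terms:
First differences: 16  22  28
Second differences: 6  6
Constant second difference = 6.
Extend forward: 28 + 6 = 34;  84 + 34 = 118

118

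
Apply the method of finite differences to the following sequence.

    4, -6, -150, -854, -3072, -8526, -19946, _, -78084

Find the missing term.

Using the first 7 terms:
Δ: -10  -144  -704  -2218  -5454  -11420
Δ²: -134  -560  -1514  -3236  -5966
Δ³: -426  -954  -1722  -2730
Δ⁴: -528  -768  -1008
Δ⁵: -240  -240
Constant fifth difference = -240.
Extend forward: -1008 − 240 = -1248;  -2730 − 1248 = -3978;  -5966 − 3978 = -9944;  -11420 − 9944 = -21364;  -19946 − 21364 = -41310

-41310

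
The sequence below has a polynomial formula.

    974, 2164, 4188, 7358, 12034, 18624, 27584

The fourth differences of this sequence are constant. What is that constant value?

D1: 1190, 2024, 3170, 4676, 6590, 8960
D2: 834, 1146, 1506, 1914, 2370
D3: 312, 360, 408, 456
D4: 48, 48, 48

48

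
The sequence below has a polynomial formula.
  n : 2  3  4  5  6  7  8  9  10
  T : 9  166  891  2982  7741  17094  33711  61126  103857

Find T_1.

6

157  725  2091  4759  9353  16617  27415  42731
568  1366  2668  4594  7264  10798  15316
798  1302  1926  2670  3534  4518
504  624  744  864  984
120  120  120  120
The fifth differences are constant at 120.
Work back: 504 − 120 = 384;  798 − 384 = 414;  568 − 414 = 154;  157 − 154 = 3;  9 − 3 = 6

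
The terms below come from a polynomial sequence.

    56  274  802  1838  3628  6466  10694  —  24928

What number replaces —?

Using the first 7 terms:
First differences: 218  528  1036  1790  2838  4228
Second differences: 310  508  754  1048  1390
Third differences: 198  246  294  342
Fourth differences: 48  48  48
Constant fourth difference = 48.
Extend forward: 342 + 48 = 390;  1390 + 390 = 1780;  4228 + 1780 = 6008;  10694 + 6008 = 16702

16702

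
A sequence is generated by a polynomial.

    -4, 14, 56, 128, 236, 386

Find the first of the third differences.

6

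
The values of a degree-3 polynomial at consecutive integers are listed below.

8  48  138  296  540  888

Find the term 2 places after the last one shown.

First differences: 40, 90, 158, 244, 348
Second differences: 50, 68, 86, 104
Third differences: 18, 18, 18
The third differences are constant (18).
104 + 18 = 122;  348 + 122 = 470;  888 + 470 = 1358
122 + 18 = 140;  470 + 140 = 610;  1358 + 610 = 1968

1968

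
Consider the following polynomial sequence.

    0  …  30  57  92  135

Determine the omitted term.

Using the last 4 terms:
27  35  43
8  8
Constant second difference = 8.
Extend backward: 27 − 8 = 19;  30 − 19 = 11

11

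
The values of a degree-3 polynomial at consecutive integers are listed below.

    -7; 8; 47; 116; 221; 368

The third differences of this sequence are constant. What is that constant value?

Δ: 15, 39, 69, 105, 147
Δ²: 24, 30, 36, 42
Δ³: 6, 6, 6

6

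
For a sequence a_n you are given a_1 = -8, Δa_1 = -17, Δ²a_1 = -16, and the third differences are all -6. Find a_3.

-58

Build the table forward from the leading diagonal:
Third differences: -6  -6  -6
Second differences: -16  -22  -28
First differences: -17  -33  -55
a: -8  -25  -58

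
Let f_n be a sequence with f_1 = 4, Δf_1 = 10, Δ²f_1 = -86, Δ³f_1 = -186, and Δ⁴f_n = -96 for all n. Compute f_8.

-11602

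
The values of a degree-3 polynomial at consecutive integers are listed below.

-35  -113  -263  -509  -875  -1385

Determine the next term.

First differences: -78  -150  -246  -366  -510
Second differences: -72  -96  -120  -144
Third differences: -24  -24  -24
The third differences are constant (-24).
-144 − 24 = -168;  -510 − 168 = -678;  -1385 − 678 = -2063

-2063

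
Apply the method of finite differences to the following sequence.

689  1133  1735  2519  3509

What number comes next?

Δ: 444 , 602 , 784 , 990
Δ²: 158 , 182 , 206
Δ³: 24 , 24
Constant third difference = 24, so extend:
206 + 24 = 230;  990 + 230 = 1220;  3509 + 1220 = 4729

4729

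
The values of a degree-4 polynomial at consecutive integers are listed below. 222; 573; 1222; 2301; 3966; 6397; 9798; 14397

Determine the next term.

D1: 351 , 649 , 1079 , 1665 , 2431 , 3401 , 4599
D2: 298 , 430 , 586 , 766 , 970 , 1198
D3: 132 , 156 , 180 , 204 , 228
D4: 24 , 24 , 24 , 24
The fourth differences are constant (24).
228 + 24 = 252;  1198 + 252 = 1450;  4599 + 1450 = 6049;  14397 + 6049 = 20446

20446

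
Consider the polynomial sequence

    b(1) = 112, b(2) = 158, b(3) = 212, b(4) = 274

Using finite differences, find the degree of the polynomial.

2

Δ: 46, 54, 62
Δ²: 8, 8
The second differences are constant, so the polynomial has degree 2.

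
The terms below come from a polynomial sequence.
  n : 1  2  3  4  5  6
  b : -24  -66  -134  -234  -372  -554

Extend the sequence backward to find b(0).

-2

First differences: -42  -68  -100  -138  -182
Second differences: -26  -32  -38  -44
Third differences: -6  -6  -6
The third differences are constant at -6.
Work back: -26 + 6 = -20;  -42 + 20 = -22;  -24 + 22 = -2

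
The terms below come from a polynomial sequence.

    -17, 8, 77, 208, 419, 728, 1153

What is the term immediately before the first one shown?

-16

Δ: 25  69  131  211  309  425
Δ²: 44  62  80  98  116
Δ³: 18  18  18  18
The third differences are constant at 18.
Work back: 44 − 18 = 26;  25 − 26 = -1;  -17 + 1 = -16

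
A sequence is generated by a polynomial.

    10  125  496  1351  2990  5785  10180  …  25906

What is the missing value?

Using the first 7 terms:
First differences: 115  371  855  1639  2795  4395
Second differences: 256  484  784  1156  1600
Third differences: 228  300  372  444
Fourth differences: 72  72  72
Constant fourth difference = 72.
Extend forward: 444 + 72 = 516;  1600 + 516 = 2116;  4395 + 2116 = 6511;  10180 + 6511 = 16691

16691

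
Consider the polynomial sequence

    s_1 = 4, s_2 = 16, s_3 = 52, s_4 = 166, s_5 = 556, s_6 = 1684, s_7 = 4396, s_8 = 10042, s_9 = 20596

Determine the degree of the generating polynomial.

5

First differences: 12, 36, 114, 390, 1128, 2712, 5646, 10554
Second differences: 24, 78, 276, 738, 1584, 2934, 4908
Third differences: 54, 198, 462, 846, 1350, 1974
Fourth differences: 144, 264, 384, 504, 624
Fifth differences: 120, 120, 120, 120
The fifth differences are constant, so the polynomial has degree 5.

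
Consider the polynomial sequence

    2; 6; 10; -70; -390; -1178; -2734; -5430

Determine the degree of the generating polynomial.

4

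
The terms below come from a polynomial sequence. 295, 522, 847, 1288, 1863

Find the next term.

2590

227  325  441  575
98  116  134
18  18
The third differences are constant (18).
134 + 18 = 152;  575 + 152 = 727;  1863 + 727 = 2590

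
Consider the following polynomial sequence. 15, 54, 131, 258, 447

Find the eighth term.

1506

D1: 39 , 77 , 127 , 189
D2: 38 , 50 , 62
D3: 12 , 12
Constant third difference = 12, so extend:
62 + 12 = 74;  189 + 74 = 263;  447 + 263 = 710
74 + 12 = 86;  263 + 86 = 349;  710 + 349 = 1059
86 + 12 = 98;  349 + 98 = 447;  1059 + 447 = 1506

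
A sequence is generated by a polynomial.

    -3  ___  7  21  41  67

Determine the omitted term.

Using the last 4 terms:
First differences: 14, 20, 26
Second differences: 6, 6
Constant second difference = 6.
Extend backward: 14 − 6 = 8;  7 − 8 = -1

-1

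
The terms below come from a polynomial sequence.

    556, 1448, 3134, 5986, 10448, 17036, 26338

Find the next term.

First differences: 892, 1686, 2852, 4462, 6588, 9302
Second differences: 794, 1166, 1610, 2126, 2714
Third differences: 372, 444, 516, 588
Fourth differences: 72, 72, 72
The fourth differences are constant (72).
588 + 72 = 660;  2714 + 660 = 3374;  9302 + 3374 = 12676;  26338 + 12676 = 39014

39014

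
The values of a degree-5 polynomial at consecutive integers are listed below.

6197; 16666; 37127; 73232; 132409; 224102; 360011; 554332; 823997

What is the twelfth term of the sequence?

2300456

First differences: 10469, 20461, 36105, 59177, 91693, 135909, 194321, 269665
Second differences: 9992, 15644, 23072, 32516, 44216, 58412, 75344
Third differences: 5652, 7428, 9444, 11700, 14196, 16932
Fourth differences: 1776, 2016, 2256, 2496, 2736
Fifth differences: 240, 240, 240, 240
The fifth differences are constant (240).
2736 + 240 = 2976;  16932 + 2976 = 19908;  75344 + 19908 = 95252;  269665 + 95252 = 364917;  823997 + 364917 = 1188914
2976 + 240 = 3216;  19908 + 3216 = 23124;  95252 + 23124 = 118376;  364917 + 118376 = 483293;  1188914 + 483293 = 1672207
3216 + 240 = 3456;  23124 + 3456 = 26580;  118376 + 26580 = 144956;  483293 + 144956 = 628249;  1672207 + 628249 = 2300456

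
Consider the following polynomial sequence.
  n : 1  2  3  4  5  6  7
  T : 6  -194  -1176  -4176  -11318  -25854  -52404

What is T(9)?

-168306

-200 , -982 , -3000 , -7142 , -14536 , -26550
-782 , -2018 , -4142 , -7394 , -12014
-1236 , -2124 , -3252 , -4620
-888 , -1128 , -1368
-240 , -240
Constant fifth difference = -240, so extend:
-1368 − 240 = -1608;  -4620 − 1608 = -6228;  -12014 − 6228 = -18242;  -26550 − 18242 = -44792;  -52404 − 44792 = -97196
-1608 − 240 = -1848;  -6228 − 1848 = -8076;  -18242 − 8076 = -26318;  -44792 − 26318 = -71110;  -97196 − 71110 = -168306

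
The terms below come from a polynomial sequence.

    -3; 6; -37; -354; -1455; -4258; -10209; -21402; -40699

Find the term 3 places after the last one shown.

-189874

First differences: 9  -43  -317  -1101  -2803  -5951  -11193  -19297
Second differences: -52  -274  -784  -1702  -3148  -5242  -8104
Third differences: -222  -510  -918  -1446  -2094  -2862
Fourth differences: -288  -408  -528  -648  -768
Fifth differences: -120  -120  -120  -120
Constant fifth difference = -120, so extend:
-768 − 120 = -888;  -2862 − 888 = -3750;  -8104 − 3750 = -11854;  -19297 − 11854 = -31151;  -40699 − 31151 = -71850
-888 − 120 = -1008;  -3750 − 1008 = -4758;  -11854 − 4758 = -16612;  -31151 − 16612 = -47763;  -71850 − 47763 = -119613
-1008 − 120 = -1128;  -4758 − 1128 = -5886;  -16612 − 5886 = -22498;  -47763 − 22498 = -70261;  -119613 − 70261 = -189874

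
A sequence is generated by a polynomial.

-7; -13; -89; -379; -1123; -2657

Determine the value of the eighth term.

-9919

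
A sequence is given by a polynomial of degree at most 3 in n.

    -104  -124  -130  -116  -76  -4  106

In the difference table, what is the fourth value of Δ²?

32

First differences: -20, -6, 14, 40, 72, 110
Second differences: 14, 20, 26, 32, 38
Third differences: 6, 6, 6, 6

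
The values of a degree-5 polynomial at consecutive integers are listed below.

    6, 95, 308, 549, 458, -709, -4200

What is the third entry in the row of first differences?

First differences: 89, 213, 241, -91, -1167, -3491
Second differences: 124, 28, -332, -1076, -2324
Third differences: -96, -360, -744, -1248
Fourth differences: -264, -384, -504
Fifth differences: -120, -120

241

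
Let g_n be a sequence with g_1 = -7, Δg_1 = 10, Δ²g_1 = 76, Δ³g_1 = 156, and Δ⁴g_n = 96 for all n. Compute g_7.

5753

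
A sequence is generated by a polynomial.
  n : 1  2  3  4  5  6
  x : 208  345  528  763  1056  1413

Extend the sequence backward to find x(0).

111

137, 183, 235, 293, 357
46, 52, 58, 64
6, 6, 6
The third differences are constant at 6.
Work back: 46 − 6 = 40;  137 − 40 = 97;  208 − 97 = 111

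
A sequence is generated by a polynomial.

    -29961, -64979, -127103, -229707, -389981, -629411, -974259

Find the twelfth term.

-5593739

-35018, -62124, -102604, -160274, -239430, -344848
-27106, -40480, -57670, -79156, -105418
-13374, -17190, -21486, -26262
-3816, -4296, -4776
-480, -480
The fifth differences are constant (-480).
-4776 − 480 = -5256;  -26262 − 5256 = -31518;  -105418 − 31518 = -136936;  -344848 − 136936 = -481784;  -974259 − 481784 = -1456043
-5256 − 480 = -5736;  -31518 − 5736 = -37254;  -136936 − 37254 = -174190;  -481784 − 174190 = -655974;  -1456043 − 655974 = -2112017
-5736 − 480 = -6216;  -37254 − 6216 = -43470;  -174190 − 43470 = -217660;  -655974 − 217660 = -873634;  -2112017 − 873634 = -2985651
-6216 − 480 = -6696;  -43470 − 6696 = -50166;  -217660 − 50166 = -267826;  -873634 − 267826 = -1141460;  -2985651 − 1141460 = -4127111
-6696 − 480 = -7176;  -50166 − 7176 = -57342;  -267826 − 57342 = -325168;  -1141460 − 325168 = -1466628;  -4127111 − 1466628 = -5593739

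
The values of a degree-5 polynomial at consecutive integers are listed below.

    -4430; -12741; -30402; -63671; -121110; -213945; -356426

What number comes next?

-566187

Δ: -8311, -17661, -33269, -57439, -92835, -142481
Δ²: -9350, -15608, -24170, -35396, -49646
Δ³: -6258, -8562, -11226, -14250
Δ⁴: -2304, -2664, -3024
Δ⁵: -360, -360
Fifth differences constant at -360.
-3024 − 360 = -3384;  -14250 − 3384 = -17634;  -49646 − 17634 = -67280;  -142481 − 67280 = -209761;  -356426 − 209761 = -566187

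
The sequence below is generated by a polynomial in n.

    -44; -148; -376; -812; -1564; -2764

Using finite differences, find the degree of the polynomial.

4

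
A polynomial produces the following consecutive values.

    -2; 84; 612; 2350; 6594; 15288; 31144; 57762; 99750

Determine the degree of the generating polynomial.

5

Δ: 86, 528, 1738, 4244, 8694, 15856, 26618, 41988
Δ²: 442, 1210, 2506, 4450, 7162, 10762, 15370
Δ³: 768, 1296, 1944, 2712, 3600, 4608
Δ⁴: 528, 648, 768, 888, 1008
Δ⁵: 120, 120, 120, 120
The fifth differences are constant, so the polynomial has degree 5.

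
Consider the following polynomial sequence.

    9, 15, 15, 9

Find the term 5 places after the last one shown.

D1: 6 , 0 , -6
D2: -6 , -6
Constant second difference = -6, so extend:
-6 − 6 = -12;  9 − 12 = -3
-12 − 6 = -18;  -3 − 18 = -21
-18 − 6 = -24;  -21 − 24 = -45
-24 − 6 = -30;  -45 − 30 = -75
-30 − 6 = -36;  -75 − 36 = -111

-111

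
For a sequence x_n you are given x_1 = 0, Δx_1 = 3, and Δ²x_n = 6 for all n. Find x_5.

48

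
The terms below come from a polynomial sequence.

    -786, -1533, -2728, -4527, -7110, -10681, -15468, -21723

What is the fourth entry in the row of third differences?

D1: -747, -1195, -1799, -2583, -3571, -4787, -6255
D2: -448, -604, -784, -988, -1216, -1468
D3: -156, -180, -204, -228, -252
D4: -24, -24, -24, -24

-228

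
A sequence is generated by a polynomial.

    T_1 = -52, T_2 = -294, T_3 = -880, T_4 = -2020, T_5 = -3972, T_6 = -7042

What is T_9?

-26740

-242, -586, -1140, -1952, -3070
-344, -554, -812, -1118
-210, -258, -306
-48, -48
Constant fourth difference = -48, so extend:
-306 − 48 = -354;  -1118 − 354 = -1472;  -3070 − 1472 = -4542;  -7042 − 4542 = -11584
-354 − 48 = -402;  -1472 − 402 = -1874;  -4542 − 1874 = -6416;  -11584 − 6416 = -18000
-402 − 48 = -450;  -1874 − 450 = -2324;  -6416 − 2324 = -8740;  -18000 − 8740 = -26740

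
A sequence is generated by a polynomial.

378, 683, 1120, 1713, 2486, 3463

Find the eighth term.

6125

305, 437, 593, 773, 977
132, 156, 180, 204
24, 24, 24
Constant third difference = 24, so extend:
204 + 24 = 228;  977 + 228 = 1205;  3463 + 1205 = 4668
228 + 24 = 252;  1205 + 252 = 1457;  4668 + 1457 = 6125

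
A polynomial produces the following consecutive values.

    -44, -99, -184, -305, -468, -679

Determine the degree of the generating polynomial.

D1: -55, -85, -121, -163, -211
D2: -30, -36, -42, -48
D3: -6, -6, -6
The third differences are constant, so the polynomial has degree 3.

3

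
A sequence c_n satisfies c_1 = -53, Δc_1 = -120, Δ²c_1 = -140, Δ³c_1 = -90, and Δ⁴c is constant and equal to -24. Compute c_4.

Build the table forward from the leading diagonal:
Δ⁴: -24  -24  -24  -24
Δ³: -90  -114  -138  -162
Δ²: -140  -230  -344  -482
Δ: -120  -260  -490  -834
c: -53  -173  -433  -923

-923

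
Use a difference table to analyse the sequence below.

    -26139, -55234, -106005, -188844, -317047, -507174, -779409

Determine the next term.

Δ: -29095, -50771, -82839, -128203, -190127, -272235
Δ²: -21676, -32068, -45364, -61924, -82108
Δ³: -10392, -13296, -16560, -20184
Δ⁴: -2904, -3264, -3624
Δ⁵: -360, -360
The fifth differences are constant (-360).
-3624 − 360 = -3984;  -20184 − 3984 = -24168;  -82108 − 24168 = -106276;  -272235 − 106276 = -378511;  -779409 − 378511 = -1157920

-1157920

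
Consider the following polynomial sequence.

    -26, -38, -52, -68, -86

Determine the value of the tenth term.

-206

Δ: -12, -14, -16, -18
Δ²: -2, -2, -2
The second differences are constant (-2).
-18 − 2 = -20;  -86 − 20 = -106
-20 − 2 = -22;  -106 − 22 = -128
-22 − 2 = -24;  -128 − 24 = -152
-24 − 2 = -26;  -152 − 26 = -178
-26 − 2 = -28;  -178 − 28 = -206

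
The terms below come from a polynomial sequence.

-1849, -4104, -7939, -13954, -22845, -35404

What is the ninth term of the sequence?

-104449

D1: -2255, -3835, -6015, -8891, -12559
D2: -1580, -2180, -2876, -3668
D3: -600, -696, -792
D4: -96, -96
Constant fourth difference = -96, so extend:
-792 − 96 = -888;  -3668 − 888 = -4556;  -12559 − 4556 = -17115;  -35404 − 17115 = -52519
-888 − 96 = -984;  -4556 − 984 = -5540;  -17115 − 5540 = -22655;  -52519 − 22655 = -75174
-984 − 96 = -1080;  -5540 − 1080 = -6620;  -22655 − 6620 = -29275;  -75174 − 29275 = -104449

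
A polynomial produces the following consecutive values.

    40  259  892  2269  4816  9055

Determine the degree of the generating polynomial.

4

219, 633, 1377, 2547, 4239
414, 744, 1170, 1692
330, 426, 522
96, 96
The fourth differences are constant, so the polynomial has degree 4.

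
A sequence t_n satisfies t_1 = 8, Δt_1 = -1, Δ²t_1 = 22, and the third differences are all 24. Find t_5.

232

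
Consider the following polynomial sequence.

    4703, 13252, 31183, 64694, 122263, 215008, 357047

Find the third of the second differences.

First differences: 8549, 17931, 33511, 57569, 92745, 142039
Second differences: 9382, 15580, 24058, 35176, 49294
Third differences: 6198, 8478, 11118, 14118
Fourth differences: 2280, 2640, 3000
Fifth differences: 360, 360

24058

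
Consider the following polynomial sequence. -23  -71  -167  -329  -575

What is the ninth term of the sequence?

-48  -96  -162  -246
-48  -66  -84
-18  -18
Constant third difference = -18, so extend:
-84 − 18 = -102;  -246 − 102 = -348;  -575 − 348 = -923
-102 − 18 = -120;  -348 − 120 = -468;  -923 − 468 = -1391
-120 − 18 = -138;  -468 − 138 = -606;  -1391 − 606 = -1997
-138 − 18 = -156;  -606 − 156 = -762;  -1997 − 762 = -2759

-2759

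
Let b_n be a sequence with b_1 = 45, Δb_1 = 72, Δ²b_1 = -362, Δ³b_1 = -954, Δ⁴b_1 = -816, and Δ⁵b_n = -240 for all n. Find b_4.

Build the table forward from the leading diagonal:
Δ⁵: -240  -240  -240  -240
Δ⁴: -816  -1056  -1296  -1536
Δ³: -954  -1770  -2826  -4122
Δ²: -362  -1316  -3086  -5912
Δ: 72  -290  -1606  -4692
b: 45  117  -173  -1779

-1779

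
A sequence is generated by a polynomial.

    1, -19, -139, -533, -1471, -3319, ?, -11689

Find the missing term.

-6539

Using the first 6 terms:
-20, -120, -394, -938, -1848
-100, -274, -544, -910
-174, -270, -366
-96, -96
Constant fourth difference = -96.
Extend forward: -366 − 96 = -462;  -910 − 462 = -1372;  -1848 − 1372 = -3220;  -3319 − 3220 = -6539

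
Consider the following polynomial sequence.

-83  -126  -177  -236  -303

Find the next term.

-378

-43, -51, -59, -67
-8, -8, -8
Second differences constant at -8.
-67 − 8 = -75;  -303 − 75 = -378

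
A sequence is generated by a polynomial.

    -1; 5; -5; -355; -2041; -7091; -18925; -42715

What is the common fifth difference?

-360

D1: 6, -10, -350, -1686, -5050, -11834, -23790
D2: -16, -340, -1336, -3364, -6784, -11956
D3: -324, -996, -2028, -3420, -5172
D4: -672, -1032, -1392, -1752
D5: -360, -360, -360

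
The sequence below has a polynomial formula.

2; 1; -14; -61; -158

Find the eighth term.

-929

D1: -1, -15, -47, -97
D2: -14, -32, -50
D3: -18, -18
The third differences are constant (-18).
-50 − 18 = -68;  -97 − 68 = -165;  -158 − 165 = -323
-68 − 18 = -86;  -165 − 86 = -251;  -323 − 251 = -574
-86 − 18 = -104;  -251 − 104 = -355;  -574 − 355 = -929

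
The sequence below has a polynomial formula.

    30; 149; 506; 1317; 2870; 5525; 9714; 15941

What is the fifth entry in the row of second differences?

1534

Δ: 119, 357, 811, 1553, 2655, 4189, 6227
Δ²: 238, 454, 742, 1102, 1534, 2038
Δ³: 216, 288, 360, 432, 504
Δ⁴: 72, 72, 72, 72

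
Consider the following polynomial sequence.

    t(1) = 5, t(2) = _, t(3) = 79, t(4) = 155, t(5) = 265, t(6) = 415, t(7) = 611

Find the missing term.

Using the last 5 terms:
D1: 76  110  150  196
D2: 34  40  46
D3: 6  6
Constant third difference = 6.
Extend backward: 34 − 6 = 28;  76 − 28 = 48;  79 − 48 = 31

31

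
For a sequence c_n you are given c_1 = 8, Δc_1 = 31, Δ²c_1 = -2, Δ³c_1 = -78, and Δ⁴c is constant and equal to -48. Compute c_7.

-2116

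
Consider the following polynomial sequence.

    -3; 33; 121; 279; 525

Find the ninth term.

D1: 36 , 88 , 158 , 246
D2: 52 , 70 , 88
D3: 18 , 18
Constant third difference = 18, so extend:
88 + 18 = 106;  246 + 106 = 352;  525 + 352 = 877
106 + 18 = 124;  352 + 124 = 476;  877 + 476 = 1353
124 + 18 = 142;  476 + 142 = 618;  1353 + 618 = 1971
142 + 18 = 160;  618 + 160 = 778;  1971 + 778 = 2749

2749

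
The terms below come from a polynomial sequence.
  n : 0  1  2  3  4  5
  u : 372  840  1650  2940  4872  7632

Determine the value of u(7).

Δ: 468 , 810 , 1290 , 1932 , 2760
Δ²: 342 , 480 , 642 , 828
Δ³: 138 , 162 , 186
Δ⁴: 24 , 24
Constant fourth difference = 24, so extend:
186 + 24 = 210;  828 + 210 = 1038;  2760 + 1038 = 3798;  7632 + 3798 = 11430
210 + 24 = 234;  1038 + 234 = 1272;  3798 + 1272 = 5070;  11430 + 5070 = 16500

16500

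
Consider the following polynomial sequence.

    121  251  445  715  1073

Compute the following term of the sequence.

D1: 130 , 194 , 270 , 358
D2: 64 , 76 , 88
D3: 12 , 12
Third differences constant at 12.
88 + 12 = 100;  358 + 100 = 458;  1073 + 458 = 1531

1531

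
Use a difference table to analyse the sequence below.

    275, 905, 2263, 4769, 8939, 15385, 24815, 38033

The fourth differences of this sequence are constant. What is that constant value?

96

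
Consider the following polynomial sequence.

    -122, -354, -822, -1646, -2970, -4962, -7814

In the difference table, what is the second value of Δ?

-468

Δ: -232, -468, -824, -1324, -1992, -2852
Δ²: -236, -356, -500, -668, -860
Δ³: -120, -144, -168, -192
Δ⁴: -24, -24, -24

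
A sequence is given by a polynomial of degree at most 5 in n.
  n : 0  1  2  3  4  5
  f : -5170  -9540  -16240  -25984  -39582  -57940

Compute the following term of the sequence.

Δ: -4370, -6700, -9744, -13598, -18358
Δ²: -2330, -3044, -3854, -4760
Δ³: -714, -810, -906
Δ⁴: -96, -96
The fourth differences are constant (-96).
-906 − 96 = -1002;  -4760 − 1002 = -5762;  -18358 − 5762 = -24120;  -57940 − 24120 = -82060

-82060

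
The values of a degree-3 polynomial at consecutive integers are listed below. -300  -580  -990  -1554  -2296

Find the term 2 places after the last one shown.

-4410

Δ: -280, -410, -564, -742
Δ²: -130, -154, -178
Δ³: -24, -24
The third differences are constant (-24).
-178 − 24 = -202;  -742 − 202 = -944;  -2296 − 944 = -3240
-202 − 24 = -226;  -944 − 226 = -1170;  -3240 − 1170 = -4410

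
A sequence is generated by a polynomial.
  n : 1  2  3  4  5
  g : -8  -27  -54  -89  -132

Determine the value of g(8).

-309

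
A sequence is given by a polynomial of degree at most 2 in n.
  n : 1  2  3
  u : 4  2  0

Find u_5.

-4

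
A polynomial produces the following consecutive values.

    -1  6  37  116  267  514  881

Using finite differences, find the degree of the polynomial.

3

First differences: 7, 31, 79, 151, 247, 367
Second differences: 24, 48, 72, 96, 120
Third differences: 24, 24, 24, 24
The third differences are constant, so the polynomial has degree 3.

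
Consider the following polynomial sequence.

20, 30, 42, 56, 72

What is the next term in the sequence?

90

D1: 10  12  14  16
D2: 2  2  2
Constant second difference = 2, so extend:
16 + 2 = 18;  72 + 18 = 90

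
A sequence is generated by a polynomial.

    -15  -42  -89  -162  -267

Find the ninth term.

-1127

First differences: -27, -47, -73, -105
Second differences: -20, -26, -32
Third differences: -6, -6
Constant third difference = -6, so extend:
-32 − 6 = -38;  -105 − 38 = -143;  -267 − 143 = -410
-38 − 6 = -44;  -143 − 44 = -187;  -410 − 187 = -597
-44 − 6 = -50;  -187 − 50 = -237;  -597 − 237 = -834
-50 − 6 = -56;  -237 − 56 = -293;  -834 − 293 = -1127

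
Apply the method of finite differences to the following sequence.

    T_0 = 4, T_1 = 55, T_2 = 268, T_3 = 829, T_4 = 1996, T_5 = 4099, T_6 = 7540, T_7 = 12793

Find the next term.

20404

Δ: 51, 213, 561, 1167, 2103, 3441, 5253
Δ²: 162, 348, 606, 936, 1338, 1812
Δ³: 186, 258, 330, 402, 474
Δ⁴: 72, 72, 72, 72
The fourth differences are constant (72).
474 + 72 = 546;  1812 + 546 = 2358;  5253 + 2358 = 7611;  12793 + 7611 = 20404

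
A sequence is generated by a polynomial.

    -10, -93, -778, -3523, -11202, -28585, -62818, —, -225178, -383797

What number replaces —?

-123903

Using the first 7 terms:
First differences: -83, -685, -2745, -7679, -17383, -34233
Second differences: -602, -2060, -4934, -9704, -16850
Third differences: -1458, -2874, -4770, -7146
Fourth differences: -1416, -1896, -2376
Fifth differences: -480, -480
Constant fifth difference = -480.
Extend forward: -2376 − 480 = -2856;  -7146 − 2856 = -10002;  -16850 − 10002 = -26852;  -34233 − 26852 = -61085;  -62818 − 61085 = -123903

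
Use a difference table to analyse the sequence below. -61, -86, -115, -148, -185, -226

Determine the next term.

D1: -25, -29, -33, -37, -41
D2: -4, -4, -4, -4
Constant second difference = -4, so extend:
-41 − 4 = -45;  -226 − 45 = -271

-271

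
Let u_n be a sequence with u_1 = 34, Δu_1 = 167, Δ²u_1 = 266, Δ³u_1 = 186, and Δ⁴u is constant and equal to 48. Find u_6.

5629

Build the table forward from the leading diagonal:
D4: 48, 48, 48, 48, 48, 48
D3: 186, 234, 282, 330, 378, 426
D2: 266, 452, 686, 968, 1298, 1676
D1: 167, 433, 885, 1571, 2539, 3837
u: 34, 201, 634, 1519, 3090, 5629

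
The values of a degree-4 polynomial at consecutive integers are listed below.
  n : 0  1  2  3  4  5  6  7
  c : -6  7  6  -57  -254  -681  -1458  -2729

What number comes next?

-4662

Δ: 13  -1  -63  -197  -427  -777  -1271
Δ²: -14  -62  -134  -230  -350  -494
Δ³: -48  -72  -96  -120  -144
Δ⁴: -24  -24  -24  -24
The fourth differences are constant (-24).
-144 − 24 = -168;  -494 − 168 = -662;  -1271 − 662 = -1933;  -2729 − 1933 = -4662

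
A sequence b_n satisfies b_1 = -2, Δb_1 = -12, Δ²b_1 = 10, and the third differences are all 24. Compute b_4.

Build the table forward from the leading diagonal:
Third differences: 24  24  24  24
Second differences: 10  34  58  82
First differences: -12  -2  32  90
b: -2  -14  -16  16

16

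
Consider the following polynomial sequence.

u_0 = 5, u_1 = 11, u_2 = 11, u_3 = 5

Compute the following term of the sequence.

6, 0, -6
-6, -6
Constant second difference = -6, so extend:
-6 − 6 = -12;  5 − 12 = -7

-7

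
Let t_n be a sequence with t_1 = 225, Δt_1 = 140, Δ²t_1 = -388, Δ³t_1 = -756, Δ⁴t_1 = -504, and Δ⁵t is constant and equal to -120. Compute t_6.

-13155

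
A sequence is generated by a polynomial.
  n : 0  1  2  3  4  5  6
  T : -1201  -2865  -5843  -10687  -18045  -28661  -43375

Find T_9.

D1: -1664 , -2978 , -4844 , -7358 , -10616 , -14714
D2: -1314 , -1866 , -2514 , -3258 , -4098
D3: -552 , -648 , -744 , -840
D4: -96 , -96 , -96
The fourth differences are constant (-96).
-840 − 96 = -936;  -4098 − 936 = -5034;  -14714 − 5034 = -19748;  -43375 − 19748 = -63123
-936 − 96 = -1032;  -5034 − 1032 = -6066;  -19748 − 6066 = -25814;  -63123 − 25814 = -88937
-1032 − 96 = -1128;  -6066 − 1128 = -7194;  -25814 − 7194 = -33008;  -88937 − 33008 = -121945

-121945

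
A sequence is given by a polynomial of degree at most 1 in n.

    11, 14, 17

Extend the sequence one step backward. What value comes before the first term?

8

Δ: 3, 3
The first differences are constant at 3.
Work back: 11 − 3 = 8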